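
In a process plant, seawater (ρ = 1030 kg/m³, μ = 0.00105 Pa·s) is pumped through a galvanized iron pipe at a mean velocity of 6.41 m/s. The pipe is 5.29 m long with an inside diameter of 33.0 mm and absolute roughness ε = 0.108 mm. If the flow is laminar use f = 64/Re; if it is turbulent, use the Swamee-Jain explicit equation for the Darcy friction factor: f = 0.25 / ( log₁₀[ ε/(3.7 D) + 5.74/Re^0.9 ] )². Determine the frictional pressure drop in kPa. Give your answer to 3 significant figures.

Reynolds number Re = ρVD/μ = 1030 · 6.41 · 0.033 / 0.00105 = 2.075e+05.
Re > 4000 → turbulent. Relative roughness ε/D = 0.000108/0.033 = 0.00327. Swamee-Jain: f = 0.25/(log₁₀[0.00327/3.7 + 5.74/2.075e+05^0.9])² = 0.25/(log₁₀[0.000885 + 9.41e-05])² = 0.25/(-3.009)² = 0.0276.
Darcy-Weisbach: ΔP = f(L/D)(ρV²/2) = 0.0276·(5.29/0.033)·(1030·6.41²/2) = 0.0276·160.3·2.116e+04 = 9.364e+04 Pa.
ΔP = 9.364e+04 Pa = 93.6 kPa.

ΔP ≈ 93.6 kPa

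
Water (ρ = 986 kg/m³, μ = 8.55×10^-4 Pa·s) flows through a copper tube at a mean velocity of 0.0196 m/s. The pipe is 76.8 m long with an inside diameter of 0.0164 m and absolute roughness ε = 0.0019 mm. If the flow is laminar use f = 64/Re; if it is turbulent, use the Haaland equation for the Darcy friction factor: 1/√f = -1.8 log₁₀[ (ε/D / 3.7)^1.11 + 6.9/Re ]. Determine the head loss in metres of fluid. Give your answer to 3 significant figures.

Reynolds number Re = ρVD/μ = 986 · 0.0196 · 0.0164 / 0.000855 = 370.7.
Re < 2300 → laminar flow, so f = 64/Re = 64/370.7 = 0.1727 (the turbulent correlation is not needed).
Darcy-Weisbach: ΔP = f(L/D)(ρV²/2) = 0.1727·(76.8/0.0164)·(986·0.0196²/2) = 0.1727·4683·0.1894 = 153.1 Pa.
Head loss h_f = ΔP/(ρg) = 153.1/(986·9.81) = 0.0158 m.

h_f ≈ 0.0158 m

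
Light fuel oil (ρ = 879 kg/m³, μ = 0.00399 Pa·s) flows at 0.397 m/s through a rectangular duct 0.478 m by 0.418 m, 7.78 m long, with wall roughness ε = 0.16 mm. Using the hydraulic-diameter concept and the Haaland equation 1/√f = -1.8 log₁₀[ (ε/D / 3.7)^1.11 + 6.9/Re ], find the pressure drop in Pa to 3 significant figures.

Hydraulic diameter D_h = 4A/P = 4·(0.478·0.418)/(2·(0.478+0.418)) = 0.7992/1.792 = 0.446 m.
Re = ρVD_h/μ = 879·0.397·0.446/0.00399 = 3.901e+04.
ε/D_h = 0.00016/0.446 = 0.000359; Haaland gives 1/√f = -1.8 log₁₀[3.51e-05+0.000177] = 6.613, so f = 0.02287.
ΔP = f(L/D_h)(ρV²/2) = 0.02287·7.78/0.446·69.27 = 27.63 Pa.

ΔP ≈ 27.6 Pa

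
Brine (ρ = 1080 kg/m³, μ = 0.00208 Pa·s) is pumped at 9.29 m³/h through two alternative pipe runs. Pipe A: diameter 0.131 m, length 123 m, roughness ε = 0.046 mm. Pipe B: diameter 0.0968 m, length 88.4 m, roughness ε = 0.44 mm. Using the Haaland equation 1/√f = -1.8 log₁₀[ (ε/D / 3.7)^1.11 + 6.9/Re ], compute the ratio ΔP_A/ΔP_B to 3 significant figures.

Pipe A: V = Q/A = 0.002581/0.01348 = 0.1915 m/s; Re = 1.302e+04; ε/D = 0.000351; Haaland → f = 0.02924; ΔP_A = f(L/D)(ρV²/2) = 543.5 Pa.
Pipe B: V = Q/A = 0.002581/0.007359 = 0.3506 m/s; Re = 1.762e+04; ε/D = 0.00455; Haaland → f = 0.03409; ΔP_B = f(L/D)(ρV²/2) = 2067 Pa.
ΔP_A/ΔP_B = 543.5/2067 = 0.263.

ΔP_A/ΔP_B ≈ 0.263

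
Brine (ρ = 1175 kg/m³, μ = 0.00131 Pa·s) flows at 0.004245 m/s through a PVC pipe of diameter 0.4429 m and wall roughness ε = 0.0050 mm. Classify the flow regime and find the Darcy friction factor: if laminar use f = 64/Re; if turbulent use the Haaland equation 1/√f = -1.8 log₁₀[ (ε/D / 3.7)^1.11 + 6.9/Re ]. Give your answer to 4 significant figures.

f ≈ 0.03795

Re = ρVD/μ = 1175·0.004245·0.4429/0.00131 = 1686.
Re < 2300 → laminar, so f = 64/Re = 0.03795 (roughness is irrelevant in laminar flow).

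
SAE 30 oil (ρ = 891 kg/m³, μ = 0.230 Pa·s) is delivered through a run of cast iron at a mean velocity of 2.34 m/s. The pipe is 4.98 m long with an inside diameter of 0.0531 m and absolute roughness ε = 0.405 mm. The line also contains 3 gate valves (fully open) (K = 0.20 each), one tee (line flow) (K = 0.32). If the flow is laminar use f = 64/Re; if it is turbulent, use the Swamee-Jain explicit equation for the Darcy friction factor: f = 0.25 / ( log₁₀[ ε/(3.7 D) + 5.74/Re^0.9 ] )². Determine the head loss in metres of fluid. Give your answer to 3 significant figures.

Reynolds number Re = ρVD/μ = 891 · 2.34 · 0.0531 / 0.23 = 481.3.
Re < 2300 → laminar flow, so f = 64/Re = 64/481.3 = 0.133 (the turbulent correlation is not needed).
Total minor-loss coefficient ΣK = 3·0.2 + 1·0.32 = 0.92.
ΔP = [f·L/D + ΣK]·(ρV²/2) = [0.133·4.98/0.0531 + 0.92]·(891·2.34²/2) = [12.47 + 0.92]·2439 = 3.266e+04 Pa.
Head loss h_f = ΔP/(ρg) = 3.266e+04/(891·9.81) = 3.74 m.

h_f ≈ 3.74 m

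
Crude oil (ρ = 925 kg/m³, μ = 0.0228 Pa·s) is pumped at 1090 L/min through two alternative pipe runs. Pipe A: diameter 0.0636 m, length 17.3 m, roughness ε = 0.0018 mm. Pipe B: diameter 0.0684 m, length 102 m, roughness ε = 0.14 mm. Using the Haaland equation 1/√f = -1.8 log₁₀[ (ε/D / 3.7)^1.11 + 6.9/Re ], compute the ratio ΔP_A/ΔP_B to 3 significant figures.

ΔP_A/ΔP_B ≈ 0.216

Pipe A: V = Q/A = 0.01817/0.003177 = 5.718 m/s; Re = 1.475e+04; ε/D = 2.83e-05; Haaland → f = 0.02786; ΔP_A = f(L/D)(ρV²/2) = 1.146e+05 Pa.
Pipe B: V = Q/A = 0.01817/0.003675 = 4.944 m/s; Re = 1.372e+04; ε/D = 0.00205; Haaland → f = 0.03155; ΔP_B = f(L/D)(ρV²/2) = 5.319e+05 Pa.
ΔP_A/ΔP_B = 1.146e+05/5.319e+05 = 0.216.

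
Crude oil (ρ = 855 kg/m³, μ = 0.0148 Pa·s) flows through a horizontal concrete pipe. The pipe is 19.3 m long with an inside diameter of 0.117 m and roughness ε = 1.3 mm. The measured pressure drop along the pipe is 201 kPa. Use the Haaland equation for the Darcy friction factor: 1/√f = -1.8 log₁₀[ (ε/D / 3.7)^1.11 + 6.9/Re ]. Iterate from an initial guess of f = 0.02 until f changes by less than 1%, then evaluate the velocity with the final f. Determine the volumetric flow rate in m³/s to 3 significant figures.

Rearranging Darcy-Weisbach: V = √(2·ΔP·D/(f·L·ρ)). With ε/D = 0.0013/0.117 = 0.0111, iterate starting from f = 0.02:
  f = 0.02 → V = √(2·2.01e+05·0.117/(0.02·19.3·855)) = 11.94 m/s; Re = ρVD/μ = 8.069e+04; f → 0.04002
  f = 0.04002 → V = 8.439 m/s; Re = 5.704e+04; f → 0.04028
Converged (Δf/f < 1%). With the final f = 0.04028: V = √(2·2.01e+05·0.117/(0.04028·19.3·855)) = 8.412 m/s.
Q = V·A = 8.412·(π/4·0.117²) = 0.09044 m³/s = 0.0904 m³/s.

Q ≈ 0.0904 m³/s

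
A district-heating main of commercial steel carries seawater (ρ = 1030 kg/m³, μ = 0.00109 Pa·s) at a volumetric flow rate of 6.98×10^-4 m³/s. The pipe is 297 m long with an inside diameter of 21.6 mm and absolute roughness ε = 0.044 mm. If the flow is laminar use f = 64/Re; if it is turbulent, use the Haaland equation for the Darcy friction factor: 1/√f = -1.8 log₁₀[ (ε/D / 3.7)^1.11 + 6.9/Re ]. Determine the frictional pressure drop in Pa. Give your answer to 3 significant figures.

ΔP ≈ 695000 Pa

Cross-sectional area A = πD²/4 = π(0.0216)²/4 = 0.0003664 m²; mean velocity V = Q/A = 0.000698/0.0003664 = 1.905 m/s.
Reynolds number Re = ρVD/μ = 1030 · 1.905 · 0.0216 / 0.00109 = 3.888e+04.
Re > 4000 → turbulent. Relative roughness ε/D = 4.4e-05/0.0216 = 0.00204. Haaland: 1/√f = -1.8 log₁₀[(0.00204/3.7)^1.11 + 6.9/3.888e+04] = -1.8 log₁₀[0.000241 + 0.000177] = 6.081, so f = 0.02705.
Darcy-Weisbach: ΔP = f(L/D)(ρV²/2) = 0.02705·(297/0.0216)·(1030·1.905²/2) = 0.02705·1.375e+04·1869 = 6.949e+05 Pa.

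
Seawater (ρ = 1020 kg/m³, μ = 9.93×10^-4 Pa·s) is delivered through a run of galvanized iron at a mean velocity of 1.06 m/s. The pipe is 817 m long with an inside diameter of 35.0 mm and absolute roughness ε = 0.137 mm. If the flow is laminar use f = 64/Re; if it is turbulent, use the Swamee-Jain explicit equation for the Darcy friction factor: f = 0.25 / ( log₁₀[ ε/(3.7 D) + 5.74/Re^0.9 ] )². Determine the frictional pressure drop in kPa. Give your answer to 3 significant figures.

ΔP ≈ 419 kPa

Reynolds number Re = ρVD/μ = 1020 · 1.06 · 0.035 / 0.000993 = 3.811e+04.
Re > 4000 → turbulent. Relative roughness ε/D = 0.000137/0.035 = 0.00391. Swamee-Jain: f = 0.25/(log₁₀[0.00391/3.7 + 5.74/3.811e+04^0.9])² = 0.25/(log₁₀[0.00106 + 0.000433])² = 0.25/(-2.827)² = 0.03129.
Darcy-Weisbach: ΔP = f(L/D)(ρV²/2) = 0.03129·(817/0.035)·(1020·1.06²/2) = 0.03129·2.334e+04·573 = 4.185e+05 Pa.
ΔP = 4.185e+05 Pa = 419 kPa.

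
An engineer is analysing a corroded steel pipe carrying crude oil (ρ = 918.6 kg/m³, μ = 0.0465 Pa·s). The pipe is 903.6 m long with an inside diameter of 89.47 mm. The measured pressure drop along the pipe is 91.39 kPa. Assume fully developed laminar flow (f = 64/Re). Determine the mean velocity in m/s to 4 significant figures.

For laminar flow, f = 64/Re with Re = ρVD/μ, so Darcy-Weisbach reduces to ΔP = 32μLV/D². Solving for V: V = ΔP·D²/(32μL) = 9.139e+04·(0.08947)²/(32·0.0465·903.6) = 0.5441 m/s.
Check: Re = ρVD/μ = 918.6·0.5441·0.08947/0.0465 = 961.7 < 2300, so the laminar assumption holds.

V ≈ 0.5441 m/s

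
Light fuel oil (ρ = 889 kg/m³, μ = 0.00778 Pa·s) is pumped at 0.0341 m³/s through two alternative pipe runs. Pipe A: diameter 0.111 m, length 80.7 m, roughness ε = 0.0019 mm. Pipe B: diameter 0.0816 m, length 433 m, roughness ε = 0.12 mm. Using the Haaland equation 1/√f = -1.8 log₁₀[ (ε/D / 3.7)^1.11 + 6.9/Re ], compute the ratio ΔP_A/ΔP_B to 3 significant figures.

ΔP_A/ΔP_B ≈ 0.0348

Pipe A: V = Q/A = 0.0341/0.009677 = 3.524 m/s; Re = 4.47e+04; ε/D = 1.71e-05; Haaland → f = 0.02128; ΔP_A = f(L/D)(ρV²/2) = 8.541e+04 Pa.
Pipe B: V = Q/A = 0.0341/0.00523 = 6.521 m/s; Re = 6.08e+04; ε/D = 0.00147; Haaland → f = 0.02448; ΔP_B = f(L/D)(ρV²/2) = 2.455e+06 Pa.
ΔP_A/ΔP_B = 8.541e+04/2.455e+06 = 0.0348.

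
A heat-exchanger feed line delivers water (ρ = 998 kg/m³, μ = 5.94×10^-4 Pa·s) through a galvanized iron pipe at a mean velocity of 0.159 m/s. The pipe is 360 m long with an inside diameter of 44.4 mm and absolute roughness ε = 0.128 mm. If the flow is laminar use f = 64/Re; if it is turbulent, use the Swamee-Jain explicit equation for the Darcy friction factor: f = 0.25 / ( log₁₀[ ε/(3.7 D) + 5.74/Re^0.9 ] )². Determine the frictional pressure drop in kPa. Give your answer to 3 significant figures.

ΔP ≈ 3.52 kPa

Reynolds number Re = ρVD/μ = 998 · 0.159 · 0.0444 / 0.000594 = 1.186e+04.
Re > 4000 → turbulent. Relative roughness ε/D = 0.000128/0.0444 = 0.00288. Swamee-Jain: f = 0.25/(log₁₀[0.00288/3.7 + 5.74/1.186e+04^0.9])² = 0.25/(log₁₀[0.000779 + 0.00124])² = 0.25/(-2.696)² = 0.03441.
Darcy-Weisbach: ΔP = f(L/D)(ρV²/2) = 0.03441·(360/0.0444)·(998·0.159²/2) = 0.03441·8108·12.62 = 3519 Pa.
ΔP = 3519 Pa = 3.52 kPa.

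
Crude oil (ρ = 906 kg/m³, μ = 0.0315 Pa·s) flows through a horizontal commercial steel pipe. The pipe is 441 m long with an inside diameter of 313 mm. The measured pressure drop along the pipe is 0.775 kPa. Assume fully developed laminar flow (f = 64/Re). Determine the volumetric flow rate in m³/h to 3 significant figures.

For laminar flow, f = 64/Re with Re = ρVD/μ, so Darcy-Weisbach reduces to ΔP = 32μLV/D². Solving for V: V = ΔP·D²/(32μL) = 775·(0.313)²/(32·0.0315·441) = 0.1708 m/s.
Check: Re = ρVD/μ = 906·0.1708·0.313/0.0315 = 1538 < 2300, so the laminar assumption holds.
Q = V·A = 0.1708·(π/4·0.313²) = 0.01314 m³/s = 47.3 m³/h.

Q ≈ 47.3 m³/h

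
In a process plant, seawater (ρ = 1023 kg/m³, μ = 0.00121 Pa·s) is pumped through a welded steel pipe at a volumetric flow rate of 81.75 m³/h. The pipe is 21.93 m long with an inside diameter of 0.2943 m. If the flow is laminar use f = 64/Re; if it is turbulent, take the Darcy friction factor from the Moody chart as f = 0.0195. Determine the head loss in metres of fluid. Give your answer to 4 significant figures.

Q = 81.75 m³/h = 81.75/3600 = 0.02271 m³/s.
Cross-sectional area A = πD²/4 = π(0.2943)²/4 = 0.06803 m²; mean velocity V = Q/A = 0.02271/0.06803 = 0.3338 m/s.
Reynolds number Re = ρVD/μ = 1023 · 0.3338 · 0.2943 / 0.00121 = 8.306e+04.
Re > 4000 → turbulent; use the Moody-chart value f = 0.0195.
Darcy-Weisbach: ΔP = f(L/D)(ρV²/2) = 0.0195·(21.93/0.2943)·(1023·0.3338²/2) = 0.0195·74.52·57 = 82.82 Pa.
Head loss h_f = ΔP/(ρg) = 82.82/(1023·9.81) = 0.008253 m.

h_f ≈ 0.008253 m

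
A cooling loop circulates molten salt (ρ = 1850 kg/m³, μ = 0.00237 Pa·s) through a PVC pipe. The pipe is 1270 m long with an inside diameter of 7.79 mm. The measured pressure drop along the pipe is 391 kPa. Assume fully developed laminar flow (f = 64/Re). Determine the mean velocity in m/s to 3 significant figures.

For laminar flow, f = 64/Re with Re = ρVD/μ, so Darcy-Weisbach reduces to ΔP = 32μLV/D². Solving for V: V = ΔP·D²/(32μL) = 3.91e+05·(0.00779)²/(32·0.00237·1270) = 0.2463 m/s.
Check: Re = ρVD/μ = 1850·0.2463·0.00779/0.00237 = 1498 < 2300, so the laminar assumption holds.

V ≈ 0.246 m/s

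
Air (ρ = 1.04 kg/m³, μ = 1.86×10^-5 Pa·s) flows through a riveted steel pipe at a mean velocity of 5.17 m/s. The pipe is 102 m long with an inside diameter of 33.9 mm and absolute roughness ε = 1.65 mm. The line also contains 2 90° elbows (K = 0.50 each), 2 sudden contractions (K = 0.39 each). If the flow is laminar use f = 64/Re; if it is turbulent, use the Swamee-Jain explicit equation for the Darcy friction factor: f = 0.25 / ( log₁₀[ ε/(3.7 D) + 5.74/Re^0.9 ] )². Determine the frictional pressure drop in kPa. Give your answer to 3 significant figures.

Reynolds number Re = ρVD/μ = 1.04 · 5.17 · 0.0339 / 1.86e-05 = 9800.
Re > 4000 → turbulent. Relative roughness ε/D = 0.00165/0.0339 = 0.0487. Swamee-Jain: f = 0.25/(log₁₀[0.0487/3.7 + 5.74/9800^0.9])² = 0.25/(log₁₀[0.0132 + 0.00147])² = 0.25/(-1.835)² = 0.07425.
Total minor-loss coefficient ΣK = 2·0.5 + 2·0.39 = 1.78.
ΔP = [f·L/D + ΣK]·(ρV²/2) = [0.07425·102/0.0339 + 1.78]·(1.04·5.17²/2) = [223.4 + 1.78]·13.9 = 3130 Pa.
ΔP = 3130 Pa = 3.13 kPa.

ΔP ≈ 3.13 kPa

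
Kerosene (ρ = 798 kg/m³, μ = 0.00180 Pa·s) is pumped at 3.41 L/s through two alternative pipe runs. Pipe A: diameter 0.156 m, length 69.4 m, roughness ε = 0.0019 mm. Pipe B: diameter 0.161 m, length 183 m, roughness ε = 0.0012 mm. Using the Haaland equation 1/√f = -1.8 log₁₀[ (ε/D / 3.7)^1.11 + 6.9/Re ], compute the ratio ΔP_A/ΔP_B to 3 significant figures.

ΔP_A/ΔP_B ≈ 0.440

Pipe A: V = Q/A = 0.00341/0.01911 = 0.1784 m/s; Re = 1.234e+04; ε/D = 1.22e-05; Haaland → f = 0.02919; ΔP_A = f(L/D)(ρV²/2) = 164.9 Pa.
Pipe B: V = Q/A = 0.00341/0.02036 = 0.1675 m/s; Re = 1.196e+04; ε/D = 7.45e-06; Haaland → f = 0.02943; ΔP_B = f(L/D)(ρV²/2) = 374.5 Pa.
ΔP_A/ΔP_B = 164.9/374.5 = 0.440.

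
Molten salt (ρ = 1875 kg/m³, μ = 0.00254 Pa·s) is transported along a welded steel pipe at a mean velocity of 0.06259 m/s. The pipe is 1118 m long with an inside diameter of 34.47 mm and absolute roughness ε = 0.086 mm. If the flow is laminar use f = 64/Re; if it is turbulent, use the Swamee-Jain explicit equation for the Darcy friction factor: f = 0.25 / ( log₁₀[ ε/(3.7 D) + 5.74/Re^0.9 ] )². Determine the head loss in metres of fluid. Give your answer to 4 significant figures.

h_f ≈ 0.2602 m

Reynolds number Re = ρVD/μ = 1875 · 0.06259 · 0.03447 / 0.00254 = 1593.
Re < 2300 → laminar flow, so f = 64/Re = 64/1593 = 0.04019 (the turbulent correlation is not needed).
Darcy-Weisbach: ΔP = f(L/D)(ρV²/2) = 0.04019·(1118/0.03447)·(1875·0.06259²/2) = 0.04019·3.243e+04·3.673 = 4787 Pa.
Head loss h_f = ΔP/(ρg) = 4787/(1875·9.81) = 0.2602 m.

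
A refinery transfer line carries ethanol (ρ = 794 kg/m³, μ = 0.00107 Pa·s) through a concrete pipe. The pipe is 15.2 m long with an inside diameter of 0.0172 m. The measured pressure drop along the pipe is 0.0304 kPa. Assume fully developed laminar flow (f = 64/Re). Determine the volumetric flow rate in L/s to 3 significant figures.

For laminar flow, f = 64/Re with Re = ρVD/μ, so Darcy-Weisbach reduces to ΔP = 32μLV/D². Solving for V: V = ΔP·D²/(32μL) = 30.4·(0.0172)²/(32·0.00107·15.2) = 0.01728 m/s.
Check: Re = ρVD/μ = 794·0.01728·0.0172/0.00107 = 220.6 < 2300, so the laminar assumption holds.
Q = V·A = 0.01728·(π/4·0.0172²) = 4.015e-06 m³/s = 0.00402 L/s.

Q ≈ 0.00402 L/s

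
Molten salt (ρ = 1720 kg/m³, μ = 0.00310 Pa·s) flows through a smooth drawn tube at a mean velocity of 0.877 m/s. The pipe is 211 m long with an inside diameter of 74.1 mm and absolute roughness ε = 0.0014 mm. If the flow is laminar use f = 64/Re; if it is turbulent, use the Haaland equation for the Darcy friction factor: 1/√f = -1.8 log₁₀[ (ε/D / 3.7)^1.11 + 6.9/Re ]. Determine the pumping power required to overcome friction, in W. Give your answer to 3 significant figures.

Reynolds number Re = ρVD/μ = 1720 · 0.877 · 0.0741 / 0.0031 = 3.606e+04.
Re > 4000 → turbulent. Relative roughness ε/D = 1.4e-06/0.0741 = 1.89e-05. Haaland: 1/√f = -1.8 log₁₀[(1.89e-05/3.7)^1.11 + 6.9/3.606e+04] = -1.8 log₁₀[1.34e-06 + 0.000191] = 6.687, so f = 0.02236.
Darcy-Weisbach: ΔP = f(L/D)(ρV²/2) = 0.02236·(211/0.0741)·(1720·0.877²/2) = 0.02236·2848·661.5 = 4.212e+04 Pa.
Q = V·A = 0.877·0.004312 = 0.003782 m³/s.
Pumping power P = QΔP = 0.003782·4.212e+04 = 159.3 W = 159 W.

P ≈ 159 W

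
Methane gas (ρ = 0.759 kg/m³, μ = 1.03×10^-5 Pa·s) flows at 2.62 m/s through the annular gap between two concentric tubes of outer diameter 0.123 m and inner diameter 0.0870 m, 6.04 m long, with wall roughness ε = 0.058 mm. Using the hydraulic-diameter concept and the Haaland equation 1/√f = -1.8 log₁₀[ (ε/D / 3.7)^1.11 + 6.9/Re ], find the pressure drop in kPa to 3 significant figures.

Hydraulic diameter D_h = 4A/P = D_o - D_i = 0.123 - 0.087 = 0.036 m.
Re = ρVD_h/μ = 0.759·2.62·0.036/1.03e-05 = 6950.
ε/D_h = 5.8e-05/0.036 = 0.00161; Haaland gives 1/√f = -1.8 log₁₀[0.000186+0.000993] = 5.272, so f = 0.03599.
ΔP = f(L/D_h)(ρV²/2) = 0.03599·6.04/0.036·2.605 = 15.73 Pa.
ΔP = 0.0157 kPa.

ΔP ≈ 0.0157 kPa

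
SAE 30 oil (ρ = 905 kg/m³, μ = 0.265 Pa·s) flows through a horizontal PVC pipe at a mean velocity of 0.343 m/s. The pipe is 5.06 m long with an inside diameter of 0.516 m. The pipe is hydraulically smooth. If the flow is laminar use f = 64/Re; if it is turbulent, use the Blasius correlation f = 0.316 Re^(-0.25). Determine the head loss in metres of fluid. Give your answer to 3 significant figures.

h_f ≈ 0.00623 m

Reynolds number Re = ρVD/μ = 905 · 0.343 · 0.516 / 0.265 = 604.4.
Re < 2300 → laminar flow, so f = 64/Re = 64/604.4 = 0.1059 (the turbulent correlation is not needed).
Darcy-Weisbach: ΔP = f(L/D)(ρV²/2) = 0.1059·(5.06/0.516)·(905·0.343²/2) = 0.1059·9.806·53.24 = 55.28 Pa.
Head loss h_f = ΔP/(ρg) = 55.28/(905·9.81) = 0.00623 m.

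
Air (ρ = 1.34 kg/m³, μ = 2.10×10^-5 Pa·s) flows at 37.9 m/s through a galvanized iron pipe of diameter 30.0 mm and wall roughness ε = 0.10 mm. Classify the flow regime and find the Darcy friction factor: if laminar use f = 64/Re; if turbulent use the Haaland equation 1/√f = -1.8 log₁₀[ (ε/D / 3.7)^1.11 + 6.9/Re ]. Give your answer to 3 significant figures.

f ≈ 0.0285

Re = ρVD/μ = 1.34·37.9·0.03/2.1e-05 = 7.255e+04.
Re > 4000 → turbulent. ε/D = 0.0001/0.03 = 0.00333; Haaland: 1/√f = -1.8 log₁₀[0.000417 + 9.51e-05] = 5.924, so f = 0.0285.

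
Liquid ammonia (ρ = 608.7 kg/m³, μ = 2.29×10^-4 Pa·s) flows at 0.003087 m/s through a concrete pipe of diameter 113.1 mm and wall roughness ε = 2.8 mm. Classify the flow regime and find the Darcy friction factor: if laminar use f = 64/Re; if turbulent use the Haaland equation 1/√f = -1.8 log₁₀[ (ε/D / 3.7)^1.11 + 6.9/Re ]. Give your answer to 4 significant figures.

f ≈ 0.06896

Re = ρVD/μ = 608.7·0.003087·0.1131/0.000229 = 928.
Re < 2300 → laminar, so f = 64/Re = 0.06896 (roughness is irrelevant in laminar flow).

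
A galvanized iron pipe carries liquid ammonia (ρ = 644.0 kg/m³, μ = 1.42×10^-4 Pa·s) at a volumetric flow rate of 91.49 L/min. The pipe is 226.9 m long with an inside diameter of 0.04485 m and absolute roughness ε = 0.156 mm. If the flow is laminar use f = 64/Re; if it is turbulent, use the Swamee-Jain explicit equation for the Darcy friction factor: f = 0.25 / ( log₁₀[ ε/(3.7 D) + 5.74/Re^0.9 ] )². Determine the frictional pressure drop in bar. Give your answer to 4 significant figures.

ΔP ≈ 0.4262 bar

Q = 91.49 L/min = 91.49/60000 = 0.001525 m³/s.
Cross-sectional area A = πD²/4 = π(0.04485)²/4 = 0.00158 m²; mean velocity V = Q/A = 0.001525/0.00158 = 0.9652 m/s.
Reynolds number Re = ρVD/μ = 644 · 0.9652 · 0.04485 / 0.000142 = 1.963e+05.
Re > 4000 → turbulent. Relative roughness ε/D = 0.000156/0.04485 = 0.00348. Swamee-Jain: f = 0.25/(log₁₀[0.00348/3.7 + 5.74/1.963e+05^0.9])² = 0.25/(log₁₀[0.00094 + 9.89e-05])² = 0.25/(-2.983)² = 0.02809.
Darcy-Weisbach: ΔP = f(L/D)(ρV²/2) = 0.02809·(226.9/0.04485)·(644·0.9652²/2) = 0.02809·5059·300 = 4.262e+04 Pa.
ΔP = 4.262e+04 Pa = 0.4262 bar.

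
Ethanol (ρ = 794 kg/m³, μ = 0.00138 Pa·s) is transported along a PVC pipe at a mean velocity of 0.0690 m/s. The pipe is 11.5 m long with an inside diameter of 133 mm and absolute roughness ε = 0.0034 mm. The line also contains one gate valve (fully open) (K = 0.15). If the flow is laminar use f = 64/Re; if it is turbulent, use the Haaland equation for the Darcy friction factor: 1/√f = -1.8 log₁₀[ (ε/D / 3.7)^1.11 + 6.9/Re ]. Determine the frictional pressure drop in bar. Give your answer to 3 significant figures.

ΔP ≈ 6.35×10^-5 bar

Reynolds number Re = ρVD/μ = 794 · 0.069 · 0.133 / 0.00138 = 5280.
Re > 4000 → turbulent. Relative roughness ε/D = 3.4e-06/0.133 = 2.56e-05. Haaland: 1/√f = -1.8 log₁₀[(2.56e-05/3.7)^1.11 + 6.9/5280] = -1.8 log₁₀[1.87e-06 + 0.00131] = 5.19, so f = 0.03713.
Total minor-loss coefficient ΣK = 1·0.15 = 0.15.
ΔP = [f·L/D + ΣK]·(ρV²/2) = [0.03713·11.5/0.133 + 0.15]·(794·0.069²/2) = [3.21 + 0.15]·1.89 = 6.352 Pa.
ΔP = 6.352 Pa = 6.35×10^-5 bar.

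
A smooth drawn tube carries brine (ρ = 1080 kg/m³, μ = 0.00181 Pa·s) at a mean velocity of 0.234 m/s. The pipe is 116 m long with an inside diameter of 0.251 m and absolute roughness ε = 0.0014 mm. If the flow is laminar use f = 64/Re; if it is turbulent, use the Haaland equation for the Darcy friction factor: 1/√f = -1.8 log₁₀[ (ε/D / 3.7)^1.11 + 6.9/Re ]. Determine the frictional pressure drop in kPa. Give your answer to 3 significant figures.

Reynolds number Re = ρVD/μ = 1080 · 0.234 · 0.251 / 0.00181 = 3.505e+04.
Re > 4000 → turbulent. Relative roughness ε/D = 1.4e-06/0.251 = 5.58e-06. Haaland: 1/√f = -1.8 log₁₀[(5.58e-06/3.7)^1.11 + 6.9/3.505e+04] = -1.8 log₁₀[3.45e-07 + 0.000197] = 6.669, so f = 0.02248.
Darcy-Weisbach: ΔP = f(L/D)(ρV²/2) = 0.02248·(116/0.251)·(1080·0.234²/2) = 0.02248·462.2·29.57 = 307.2 Pa.
ΔP = 307.2 Pa = 0.307 kPa.

ΔP ≈ 0.307 kPa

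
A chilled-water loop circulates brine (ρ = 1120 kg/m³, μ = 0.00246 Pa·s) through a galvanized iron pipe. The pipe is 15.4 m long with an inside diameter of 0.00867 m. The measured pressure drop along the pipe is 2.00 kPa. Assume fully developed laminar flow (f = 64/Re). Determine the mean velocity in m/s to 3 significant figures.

V ≈ 0.124 m/s

For laminar flow, f = 64/Re with Re = ρVD/μ, so Darcy-Weisbach reduces to ΔP = 32μLV/D². Solving for V: V = ΔP·D²/(32μL) = 2000·(0.00867)²/(32·0.00246·15.4) = 0.124 m/s.
Check: Re = ρVD/μ = 1120·0.124·0.00867/0.00246 = 489.5 < 2300, so the laminar assumption holds.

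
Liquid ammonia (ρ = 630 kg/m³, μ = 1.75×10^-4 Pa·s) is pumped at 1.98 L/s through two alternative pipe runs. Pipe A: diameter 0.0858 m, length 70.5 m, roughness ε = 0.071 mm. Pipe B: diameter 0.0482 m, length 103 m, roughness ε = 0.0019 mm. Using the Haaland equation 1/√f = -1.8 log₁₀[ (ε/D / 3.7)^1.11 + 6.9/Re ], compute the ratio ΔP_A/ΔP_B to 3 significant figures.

ΔP_A/ΔP_B ≈ 0.0510

Pipe A: V = Q/A = 0.00198/0.005782 = 0.3425 m/s; Re = 1.058e+05; ε/D = 0.000828; Haaland → f = 0.02123; ΔP_A = f(L/D)(ρV²/2) = 644.5 Pa.
Pipe B: V = Q/A = 0.00198/0.001825 = 1.085 m/s; Re = 1.883e+05; ε/D = 3.94e-05; Haaland → f = 0.01593; ΔP_B = f(L/D)(ρV²/2) = 1.263e+04 Pa.
ΔP_A/ΔP_B = 644.5/1.263e+04 = 0.0510.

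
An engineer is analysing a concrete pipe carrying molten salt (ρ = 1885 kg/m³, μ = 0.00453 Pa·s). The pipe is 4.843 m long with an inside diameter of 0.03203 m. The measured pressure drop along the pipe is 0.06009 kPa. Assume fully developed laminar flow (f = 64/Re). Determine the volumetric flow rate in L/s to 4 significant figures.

For laminar flow, f = 64/Re with Re = ρVD/μ, so Darcy-Weisbach reduces to ΔP = 32μLV/D². Solving for V: V = ΔP·D²/(32μL) = 60.09·(0.03203)²/(32·0.00453·4.843) = 0.08781 m/s.
Check: Re = ρVD/μ = 1885·0.08781·0.03203/0.00453 = 1170 < 2300, so the laminar assumption holds.
Q = V·A = 0.08781·(π/4·0.03203²) = 7.076e-05 m³/s = 0.07076 L/s.

Q ≈ 0.07076 L/s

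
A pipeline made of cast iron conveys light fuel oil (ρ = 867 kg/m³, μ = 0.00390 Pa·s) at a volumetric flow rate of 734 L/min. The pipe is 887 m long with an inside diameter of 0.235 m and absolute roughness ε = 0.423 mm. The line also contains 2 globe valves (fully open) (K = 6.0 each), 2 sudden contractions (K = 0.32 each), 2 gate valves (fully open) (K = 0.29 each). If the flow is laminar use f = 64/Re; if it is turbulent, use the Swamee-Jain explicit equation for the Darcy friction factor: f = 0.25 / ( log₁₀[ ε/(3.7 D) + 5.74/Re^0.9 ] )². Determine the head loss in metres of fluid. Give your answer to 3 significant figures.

Q = 734 L/min = 734/60000 = 0.01223 m³/s.
Cross-sectional area A = πD²/4 = π(0.235)²/4 = 0.04337 m²; mean velocity V = Q/A = 0.01223/0.04337 = 0.282 m/s.
Reynolds number Re = ρVD/μ = 867 · 0.282 · 0.235 / 0.0039 = 1.473e+04.
Re > 4000 → turbulent. Relative roughness ε/D = 0.000423/0.235 = 0.0018. Swamee-Jain: f = 0.25/(log₁₀[0.0018/3.7 + 5.74/1.473e+04^0.9])² = 0.25/(log₁₀[0.000486 + 0.00102])² = 0.25/(-2.823)² = 0.03137.
Total minor-loss coefficient ΣK = 2·6 + 2·0.32 + 2·0.29 = 13.2.
ΔP = [f·L/D + ΣK]·(ρV²/2) = [0.03137·887/0.235 + 13.2]·(867·0.282²/2) = [118.4 + 13.2]·34.48 = 4540 Pa.
Head loss h_f = ΔP/(ρg) = 4540/(867·9.81) = 0.534 m.

h_f ≈ 0.534 m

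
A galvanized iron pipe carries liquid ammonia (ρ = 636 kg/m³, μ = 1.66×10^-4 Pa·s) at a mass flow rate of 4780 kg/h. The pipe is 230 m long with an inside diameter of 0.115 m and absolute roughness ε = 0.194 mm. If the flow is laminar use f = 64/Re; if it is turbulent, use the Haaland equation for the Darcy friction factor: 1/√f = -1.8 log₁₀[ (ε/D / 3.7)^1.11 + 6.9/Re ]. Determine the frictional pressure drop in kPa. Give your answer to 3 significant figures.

ΔP ≈ 0.625 kPa

ṁ = 4780 kg/h = 4780/3600 = 1.328 kg/s.
A = πD²/4 = π(0.115)²/4 = 0.01039 m²; mean velocity V = ṁ/(ρA) = 1.328/(636 · 0.01039) = 0.201 m/s.
Reynolds number Re = ρVD/μ = 636 · 0.201 · 0.115 / 0.000166 = 8.856e+04.
Re > 4000 → turbulent. Relative roughness ε/D = 0.000194/0.115 = 0.00169. Haaland: 1/√f = -1.8 log₁₀[(0.00169/3.7)^1.11 + 6.9/8.856e+04] = -1.8 log₁₀[0.000196 + 7.79e-05] = 6.413, so f = 0.02431.
Darcy-Weisbach: ΔP = f(L/D)(ρV²/2) = 0.02431·(230/0.115)·(636·0.201²/2) = 0.02431·2000·12.85 = 624.7 Pa.
ΔP = 624.7 Pa = 0.625 kPa.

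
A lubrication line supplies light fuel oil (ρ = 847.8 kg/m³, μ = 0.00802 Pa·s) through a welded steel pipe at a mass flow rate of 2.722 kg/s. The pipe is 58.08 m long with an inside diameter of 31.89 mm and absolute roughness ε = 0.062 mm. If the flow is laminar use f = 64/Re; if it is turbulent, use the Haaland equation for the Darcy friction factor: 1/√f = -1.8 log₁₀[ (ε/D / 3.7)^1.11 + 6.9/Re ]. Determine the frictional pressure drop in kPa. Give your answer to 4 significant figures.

ΔP ≈ 392.5 kPa

A = πD²/4 = π(0.03189)²/4 = 0.0007987 m²; mean velocity V = ṁ/(ρA) = 2.722/(847.8 · 0.0007987) = 4.02 m/s.
Reynolds number Re = ρVD/μ = 847.8 · 4.02 · 0.03189 / 0.00802 = 1.355e+04.
Re > 4000 → turbulent. Relative roughness ε/D = 6.2e-05/0.03189 = 0.00194. Haaland: 1/√f = -1.8 log₁₀[(0.00194/3.7)^1.11 + 6.9/1.355e+04] = -1.8 log₁₀[0.000229 + 0.000509] = 5.637, so f = 0.03147.
Darcy-Weisbach: ΔP = f(L/D)(ρV²/2) = 0.03147·(58.08/0.03189)·(847.8·4.02²/2) = 0.03147·1821·6849 = 3.925e+05 Pa.
ΔP = 3.925e+05 Pa = 392.5 kPa.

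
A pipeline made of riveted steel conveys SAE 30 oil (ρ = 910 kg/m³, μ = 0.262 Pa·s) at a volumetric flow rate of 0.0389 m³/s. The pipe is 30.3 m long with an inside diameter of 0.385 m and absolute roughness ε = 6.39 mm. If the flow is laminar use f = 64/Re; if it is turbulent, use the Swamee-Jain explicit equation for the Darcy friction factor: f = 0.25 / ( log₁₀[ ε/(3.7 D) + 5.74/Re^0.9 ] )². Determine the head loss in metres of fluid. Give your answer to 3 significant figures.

Cross-sectional area A = πD²/4 = π(0.385)²/4 = 0.1164 m²; mean velocity V = Q/A = 0.0389/0.1164 = 0.3341 m/s.
Reynolds number Re = ρVD/μ = 910 · 0.3341 · 0.385 / 0.262 = 446.8.
Re < 2300 → laminar flow, so f = 64/Re = 64/446.8 = 0.1432 (the turbulent correlation is not needed).
Darcy-Weisbach: ΔP = f(L/D)(ρV²/2) = 0.1432·(30.3/0.385)·(910·0.3341²/2) = 0.1432·78.7·50.8 = 572.7 Pa.
Head loss h_f = ΔP/(ρg) = 572.7/(910·9.81) = 0.0642 m.

h_f ≈ 0.0642 m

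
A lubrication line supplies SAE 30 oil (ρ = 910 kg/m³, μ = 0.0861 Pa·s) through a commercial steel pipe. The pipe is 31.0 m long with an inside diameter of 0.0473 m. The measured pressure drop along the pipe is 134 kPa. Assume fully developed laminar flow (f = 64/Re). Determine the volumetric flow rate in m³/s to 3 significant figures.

For laminar flow, f = 64/Re with Re = ρVD/μ, so Darcy-Weisbach reduces to ΔP = 32μLV/D². Solving for V: V = ΔP·D²/(32μL) = 1.34e+05·(0.0473)²/(32·0.0861·31) = 3.51 m/s.
Check: Re = ρVD/μ = 910·3.51·0.0473/0.0861 = 1755 < 2300, so the laminar assumption holds.
Q = V·A = 3.51·(π/4·0.0473²) = 0.006168 m³/s = 0.00617 m³/s.

Q ≈ 0.00617 m³/s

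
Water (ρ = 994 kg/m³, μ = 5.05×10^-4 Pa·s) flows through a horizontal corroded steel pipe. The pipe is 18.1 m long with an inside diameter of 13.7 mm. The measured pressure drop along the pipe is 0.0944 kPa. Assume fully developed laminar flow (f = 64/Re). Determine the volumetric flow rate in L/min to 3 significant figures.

For laminar flow, f = 64/Re with Re = ρVD/μ, so Darcy-Weisbach reduces to ΔP = 32μLV/D². Solving for V: V = ΔP·D²/(32μL) = 94.4·(0.0137)²/(32·0.000505·18.1) = 0.06057 m/s.
Check: Re = ρVD/μ = 994·0.06057·0.0137/0.000505 = 1633 < 2300, so the laminar assumption holds.
Q = V·A = 0.06057·(π/4·0.0137²) = 8.929e-06 m³/s = 0.536 L/min.

Q ≈ 0.536 L/min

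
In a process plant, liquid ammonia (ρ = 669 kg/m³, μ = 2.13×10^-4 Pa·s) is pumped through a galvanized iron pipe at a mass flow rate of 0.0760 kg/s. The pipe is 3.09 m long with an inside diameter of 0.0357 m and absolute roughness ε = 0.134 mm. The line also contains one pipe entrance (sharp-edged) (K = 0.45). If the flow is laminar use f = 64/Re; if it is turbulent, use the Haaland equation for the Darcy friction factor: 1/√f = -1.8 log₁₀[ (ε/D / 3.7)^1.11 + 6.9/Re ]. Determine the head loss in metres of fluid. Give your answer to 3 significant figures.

A = πD²/4 = π(0.0357)²/4 = 0.001001 m²; mean velocity V = ṁ/(ρA) = 0.076/(669 · 0.001001) = 0.1135 m/s.
Reynolds number Re = ρVD/μ = 669 · 0.1135 · 0.0357 / 0.000213 = 1.273e+04.
Re > 4000 → turbulent. Relative roughness ε/D = 0.000134/0.0357 = 0.00375. Haaland: 1/√f = -1.8 log₁₀[(0.00375/3.7)^1.11 + 6.9/1.273e+04] = -1.8 log₁₀[0.000475 + 0.000542] = 5.386, so f = 0.03447.
Total minor-loss coefficient ΣK = 1·0.45 = 0.45.
ΔP = [f·L/D + ΣK]·(ρV²/2) = [0.03447·3.09/0.0357 + 0.45]·(669·0.1135²/2) = [2.983 + 0.45]·4.308 = 14.79 Pa.
Head loss h_f = ΔP/(ρg) = 14.79/(669·9.81) = 0.00225 m.

h_f ≈ 0.00225 m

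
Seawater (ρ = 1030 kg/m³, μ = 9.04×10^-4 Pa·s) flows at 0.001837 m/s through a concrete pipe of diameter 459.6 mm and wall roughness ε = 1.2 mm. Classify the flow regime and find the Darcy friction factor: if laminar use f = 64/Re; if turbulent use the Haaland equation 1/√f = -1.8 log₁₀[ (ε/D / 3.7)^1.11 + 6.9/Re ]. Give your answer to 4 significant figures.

f ≈ 0.06653

Re = ρVD/μ = 1030·0.001837·0.4596/0.000904 = 962.
Re < 2300 → laminar, so f = 64/Re = 0.06653 (roughness is irrelevant in laminar flow).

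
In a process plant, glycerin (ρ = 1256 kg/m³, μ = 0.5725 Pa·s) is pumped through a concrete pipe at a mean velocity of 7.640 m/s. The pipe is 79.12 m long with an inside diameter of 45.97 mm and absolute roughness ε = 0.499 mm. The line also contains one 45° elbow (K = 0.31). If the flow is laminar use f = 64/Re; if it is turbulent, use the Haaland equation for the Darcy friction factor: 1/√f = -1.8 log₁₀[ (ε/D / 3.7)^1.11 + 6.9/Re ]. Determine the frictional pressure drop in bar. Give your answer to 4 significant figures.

Reynolds number Re = ρVD/μ = 1256 · 7.64 · 0.04597 / 0.573 = 770.5.
Re < 2300 → laminar flow, so f = 64/Re = 64/770.5 = 0.08306 (the turbulent correlation is not needed).
Total minor-loss coefficient ΣK = 1·0.31 = 0.31.
ΔP = [f·L/D + ΣK]·(ρV²/2) = [0.08306·79.12/0.04597 + 0.31]·(1256·7.64²/2) = [143 + 0.31]·3.666e+04 = 5.252e+06 Pa.
ΔP = 5.252e+06 Pa = 52.52 bar.

ΔP ≈ 52.52 bar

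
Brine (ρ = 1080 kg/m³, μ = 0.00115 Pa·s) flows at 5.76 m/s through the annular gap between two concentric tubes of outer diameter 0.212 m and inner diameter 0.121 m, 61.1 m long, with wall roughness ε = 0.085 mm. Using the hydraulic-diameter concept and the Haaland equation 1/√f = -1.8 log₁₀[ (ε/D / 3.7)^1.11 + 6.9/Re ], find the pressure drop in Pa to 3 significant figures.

ΔP ≈ 239000 Pa

Hydraulic diameter D_h = 4A/P = D_o - D_i = 0.212 - 0.121 = 0.091 m.
Re = ρVD_h/μ = 1080·5.76·0.091/0.00115 = 4.923e+05.
ε/D_h = 8.5e-05/0.091 = 0.000934; Haaland gives 1/√f = -1.8 log₁₀[0.000101+1.4e-05] = 7.087, so f = 0.01991.
ΔP = f(L/D_h)(ρV²/2) = 0.01991·61.1/0.091·1.792e+04 = 2.395e+05 Pa.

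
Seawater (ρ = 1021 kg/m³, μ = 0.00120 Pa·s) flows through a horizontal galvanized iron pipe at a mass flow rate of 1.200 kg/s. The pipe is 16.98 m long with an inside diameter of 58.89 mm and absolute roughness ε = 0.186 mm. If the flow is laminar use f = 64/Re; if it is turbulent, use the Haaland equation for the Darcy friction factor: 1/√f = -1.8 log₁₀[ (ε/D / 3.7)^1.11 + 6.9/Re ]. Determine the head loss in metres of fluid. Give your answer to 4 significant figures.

A = πD²/4 = π(0.05889)²/4 = 0.002724 m²; mean velocity V = ṁ/(ρA) = 1.2/(1021 · 0.002724) = 0.4315 m/s.
Reynolds number Re = ρVD/μ = 1021 · 0.4315 · 0.05889 / 0.0012 = 2.162e+04.
Re > 4000 → turbulent. Relative roughness ε/D = 0.000186/0.05889 = 0.00316. Haaland: 1/√f = -1.8 log₁₀[(0.00316/3.7)^1.11 + 6.9/2.162e+04] = -1.8 log₁₀[0.000392 + 0.000319] = 5.666, so f = 0.03115.
Darcy-Weisbach: ΔP = f(L/D)(ρV²/2) = 0.03115·(16.98/0.05889)·(1021·0.4315²/2) = 0.03115·288.3·95.05 = 853.7 Pa.
Head loss h_f = ΔP/(ρg) = 853.7/(1021·9.81) = 0.08523 m.

h_f ≈ 0.08523 m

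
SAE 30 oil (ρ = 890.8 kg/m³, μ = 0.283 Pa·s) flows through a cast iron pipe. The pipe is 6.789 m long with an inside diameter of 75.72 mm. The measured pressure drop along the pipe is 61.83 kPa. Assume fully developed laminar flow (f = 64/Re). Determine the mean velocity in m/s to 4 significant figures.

V ≈ 5.766 m/s

For laminar flow, f = 64/Re with Re = ρVD/μ, so Darcy-Weisbach reduces to ΔP = 32μLV/D². Solving for V: V = ΔP·D²/(32μL) = 6.183e+04·(0.07572)²/(32·0.283·6.789) = 5.766 m/s.
Check: Re = ρVD/μ = 890.8·5.766·0.07572/0.283 = 1374 < 2300, so the laminar assumption holds.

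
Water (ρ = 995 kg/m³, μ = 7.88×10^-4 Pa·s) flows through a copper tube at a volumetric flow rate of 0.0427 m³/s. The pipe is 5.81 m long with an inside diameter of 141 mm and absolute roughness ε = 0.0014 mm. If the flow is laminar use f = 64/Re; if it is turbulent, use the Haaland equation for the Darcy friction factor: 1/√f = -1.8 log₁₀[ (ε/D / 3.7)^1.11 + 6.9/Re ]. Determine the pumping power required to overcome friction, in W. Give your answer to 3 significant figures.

P ≈ 86.6 W

Cross-sectional area A = πD²/4 = π(0.141)²/4 = 0.01561 m²; mean velocity V = Q/A = 0.0427/0.01561 = 2.735 m/s.
Reynolds number Re = ρVD/μ = 995 · 2.735 · 0.141 / 0.000788 = 4.869e+05.
Re > 4000 → turbulent. Relative roughness ε/D = 1.4e-06/0.141 = 9.93e-06. Haaland: 1/√f = -1.8 log₁₀[(9.93e-06/3.7)^1.11 + 6.9/4.869e+05] = -1.8 log₁₀[6.54e-07 + 1.42e-05] = 8.692, so f = 0.01324.
Darcy-Weisbach: ΔP = f(L/D)(ρV²/2) = 0.01324·(5.81/0.141)·(995·2.735²/2) = 0.01324·41.21·3720 = 2029 Pa.
Pumping power P = QΔP = 0.0427·2029 = 86.64 W = 86.6 W.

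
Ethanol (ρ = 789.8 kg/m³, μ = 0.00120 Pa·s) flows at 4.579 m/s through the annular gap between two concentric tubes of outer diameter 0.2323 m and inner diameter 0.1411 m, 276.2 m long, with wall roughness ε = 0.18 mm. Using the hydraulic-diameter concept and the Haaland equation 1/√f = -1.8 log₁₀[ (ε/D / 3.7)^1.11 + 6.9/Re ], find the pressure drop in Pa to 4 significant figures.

ΔP ≈ 601000 Pa

Hydraulic diameter D_h = 4A/P = D_o - D_i = 0.2323 - 0.1411 = 0.0912 m.
Re = ρVD_h/μ = 789.8·4.579·0.0912/0.0012 = 2.749e+05.
ε/D_h = 0.00018/0.0912 = 0.00197; Haaland gives 1/√f = -1.8 log₁₀[0.000233+2.51e-05] = 6.459, so f = 0.02397.
ΔP = f(L/D_h)(ρV²/2) = 0.02397·276.2/0.0912·8280 = 6.01e+05 Pa.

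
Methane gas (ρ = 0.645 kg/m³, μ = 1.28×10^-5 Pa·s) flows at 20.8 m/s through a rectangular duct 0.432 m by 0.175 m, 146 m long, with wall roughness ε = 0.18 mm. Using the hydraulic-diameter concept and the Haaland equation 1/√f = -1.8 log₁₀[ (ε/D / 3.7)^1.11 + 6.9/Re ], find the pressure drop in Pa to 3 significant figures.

ΔP ≈ 1590 Pa

Hydraulic diameter D_h = 4A/P = 4·(0.432·0.175)/(2·(0.432+0.175)) = 0.3024/1.214 = 0.2491 m.
Re = ρVD_h/μ = 0.645·20.8·0.2491/1.28e-05 = 2.611e+05.
ε/D_h = 0.00018/0.2491 = 0.000723; Haaland gives 1/√f = -1.8 log₁₀[7.63e-05+2.64e-05] = 7.179, so f = 0.0194.
ΔP = f(L/D_h)(ρV²/2) = 0.0194·146/0.2491·139.5 = 1587 Pa.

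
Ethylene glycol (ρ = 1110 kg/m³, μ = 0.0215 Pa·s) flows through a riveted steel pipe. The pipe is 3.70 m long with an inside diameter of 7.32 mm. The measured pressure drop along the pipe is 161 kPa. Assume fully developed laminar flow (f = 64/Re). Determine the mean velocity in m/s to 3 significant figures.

For laminar flow, f = 64/Re with Re = ρVD/μ, so Darcy-Weisbach reduces to ΔP = 32μLV/D². Solving for V: V = ΔP·D²/(32μL) = 1.61e+05·(0.00732)²/(32·0.0215·3.7) = 3.389 m/s.
Check: Re = ρVD/μ = 1110·3.389·0.00732/0.0215 = 1281 < 2300, so the laminar assumption holds.

V ≈ 3.39 m/s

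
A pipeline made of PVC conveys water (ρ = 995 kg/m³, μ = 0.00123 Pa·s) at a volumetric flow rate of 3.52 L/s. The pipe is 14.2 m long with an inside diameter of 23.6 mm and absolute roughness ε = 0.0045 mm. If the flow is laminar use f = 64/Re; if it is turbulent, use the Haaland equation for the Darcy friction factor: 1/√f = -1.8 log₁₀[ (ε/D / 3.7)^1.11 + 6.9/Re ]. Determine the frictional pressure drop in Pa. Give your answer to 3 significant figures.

ΔP ≈ 338000 Pa

Q = 3.52 L/s = 3.52/1000 = 0.00352 m³/s.
Cross-sectional area A = πD²/4 = π(0.0236)²/4 = 0.0004374 m²; mean velocity V = Q/A = 0.00352/0.0004374 = 8.047 m/s.
Reynolds number Re = ρVD/μ = 995 · 8.047 · 0.0236 / 0.00123 = 1.536e+05.
Re > 4000 → turbulent. Relative roughness ε/D = 4.5e-06/0.0236 = 0.000191. Haaland: 1/√f = -1.8 log₁₀[(0.000191/3.7)^1.11 + 6.9/1.536e+05] = -1.8 log₁₀[1.74e-05 + 4.49e-05] = 7.57, so f = 0.01745.
Darcy-Weisbach: ΔP = f(L/D)(ρV²/2) = 0.01745·(14.2/0.0236)·(995·8.047²/2) = 0.01745·601.7·3.221e+04 = 3.383e+05 Pa.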